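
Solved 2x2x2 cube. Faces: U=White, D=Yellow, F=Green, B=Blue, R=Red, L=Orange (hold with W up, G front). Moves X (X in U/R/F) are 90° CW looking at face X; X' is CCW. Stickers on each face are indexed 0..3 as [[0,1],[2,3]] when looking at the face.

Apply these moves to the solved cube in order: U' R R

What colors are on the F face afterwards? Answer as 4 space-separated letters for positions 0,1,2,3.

After move 1 (U'): U=WWWW F=OOGG R=GGRR B=RRBB L=BBOO
After move 2 (R): R=RGRG U=WOWG F=OYGY D=YBYR B=WRWB
After move 3 (R): R=RRGG U=WYWY F=OBGR D=YWYW B=GROB
Query: F face = OBGR

Answer: O B G R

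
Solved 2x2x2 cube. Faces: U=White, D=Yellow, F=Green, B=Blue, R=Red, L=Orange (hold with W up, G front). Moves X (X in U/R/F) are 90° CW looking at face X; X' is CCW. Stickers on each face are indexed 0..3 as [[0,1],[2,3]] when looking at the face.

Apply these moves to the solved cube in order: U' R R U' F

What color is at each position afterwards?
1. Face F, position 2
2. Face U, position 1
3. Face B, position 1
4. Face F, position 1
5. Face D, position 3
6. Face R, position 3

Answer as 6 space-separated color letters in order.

Answer: R Y R B W G

Derivation:
After move 1 (U'): U=WWWW F=OOGG R=GGRR B=RRBB L=BBOO
After move 2 (R): R=RGRG U=WOWG F=OYGY D=YBYR B=WRWB
After move 3 (R): R=RRGG U=WYWY F=OBGR D=YWYW B=GROB
After move 4 (U'): U=YYWW F=BBGR R=OBGG B=RROB L=GROO
After move 5 (F): F=GBRB U=YYOR R=WBWG D=GOYW L=GYOW
Query 1: F[2] = R
Query 2: U[1] = Y
Query 3: B[1] = R
Query 4: F[1] = B
Query 5: D[3] = W
Query 6: R[3] = G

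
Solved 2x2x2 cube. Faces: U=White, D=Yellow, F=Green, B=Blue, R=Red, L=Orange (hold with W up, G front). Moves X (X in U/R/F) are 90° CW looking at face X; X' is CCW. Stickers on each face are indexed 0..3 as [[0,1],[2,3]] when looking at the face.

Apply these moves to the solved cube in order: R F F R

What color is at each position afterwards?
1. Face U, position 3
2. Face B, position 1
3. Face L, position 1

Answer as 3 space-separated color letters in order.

Answer: G B R

Derivation:
After move 1 (R): R=RRRR U=WGWG F=GYGY D=YBYB B=WBWB
After move 2 (F): F=GGYY U=WGOO R=WRGR D=RRYB L=OYOB
After move 3 (F): F=YGYG U=WGBY R=OROR D=GWYB L=OROR
After move 4 (R): R=OORR U=WGBG F=YWYB D=GWYW B=YBGB
Query 1: U[3] = G
Query 2: B[1] = B
Query 3: L[1] = R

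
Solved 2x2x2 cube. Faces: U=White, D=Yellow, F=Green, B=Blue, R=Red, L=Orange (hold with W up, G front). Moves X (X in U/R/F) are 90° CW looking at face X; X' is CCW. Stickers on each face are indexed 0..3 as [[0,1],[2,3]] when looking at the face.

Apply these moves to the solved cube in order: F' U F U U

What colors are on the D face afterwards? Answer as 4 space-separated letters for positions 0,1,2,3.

After move 1 (F'): F=GGGG U=WWRR R=YRYR D=OOYY L=OWOW
After move 2 (U): U=RWRW F=YRGG R=BBYR B=OWBB L=GGOW
After move 3 (F): F=GYGR U=RWWG R=RBWR D=YBYY L=GOOO
After move 4 (U): U=WRGW F=RBGR R=OWWR B=GOBB L=GYOO
After move 5 (U): U=GWWR F=OWGR R=GOWR B=GYBB L=RBOO
Query: D face = YBYY

Answer: Y B Y Y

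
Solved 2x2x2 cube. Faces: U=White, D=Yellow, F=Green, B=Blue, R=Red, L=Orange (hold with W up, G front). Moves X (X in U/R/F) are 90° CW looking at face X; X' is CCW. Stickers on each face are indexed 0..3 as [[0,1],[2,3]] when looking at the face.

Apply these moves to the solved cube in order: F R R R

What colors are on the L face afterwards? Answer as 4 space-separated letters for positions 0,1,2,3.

Answer: O Y O Y

Derivation:
After move 1 (F): F=GGGG U=WWOO R=WRWR D=RRYY L=OYOY
After move 2 (R): R=WWRR U=WGOG F=GRGY D=RBYB B=OBWB
After move 3 (R): R=RWRW U=WROY F=GBGB D=RWYO B=GBGB
After move 4 (R): R=RRWW U=WBOB F=GWGO D=RGYG B=YBRB
Query: L face = OYOY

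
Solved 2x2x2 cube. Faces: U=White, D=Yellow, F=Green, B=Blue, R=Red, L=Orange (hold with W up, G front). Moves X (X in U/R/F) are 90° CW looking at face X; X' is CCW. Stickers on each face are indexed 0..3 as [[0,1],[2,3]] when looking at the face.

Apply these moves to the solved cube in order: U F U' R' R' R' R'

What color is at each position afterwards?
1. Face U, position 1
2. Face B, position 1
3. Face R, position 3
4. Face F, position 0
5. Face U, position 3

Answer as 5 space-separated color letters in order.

Answer: G B R G O

Derivation:
After move 1 (U): U=WWWW F=RRGG R=BBRR B=OOBB L=GGOO
After move 2 (F): F=GRGR U=WWOG R=WBWR D=RBYY L=GYOY
After move 3 (U'): U=WGWO F=GYGR R=GRWR B=WBBB L=OOOY
After move 4 (R'): R=RRGW U=WBWW F=GGGO D=RYYR B=YBBB
After move 5 (R'): R=RWRG U=WBWY F=GBGW D=RGYO B=RBYB
After move 6 (R'): R=WGRR U=WYWR F=GBGY D=RBYW B=OBGB
After move 7 (R'): R=GRWR U=WGWO F=GYGR D=RBYY B=WBBB
Query 1: U[1] = G
Query 2: B[1] = B
Query 3: R[3] = R
Query 4: F[0] = G
Query 5: U[3] = O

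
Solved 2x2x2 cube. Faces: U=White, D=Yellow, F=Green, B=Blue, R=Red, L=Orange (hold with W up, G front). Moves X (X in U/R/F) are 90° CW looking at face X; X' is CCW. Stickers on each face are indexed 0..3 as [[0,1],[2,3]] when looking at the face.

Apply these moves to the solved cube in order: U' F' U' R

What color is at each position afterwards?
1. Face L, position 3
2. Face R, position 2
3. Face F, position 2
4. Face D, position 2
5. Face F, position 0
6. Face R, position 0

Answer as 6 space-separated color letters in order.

After move 1 (U'): U=WWWW F=OOGG R=GGRR B=RRBB L=BBOO
After move 2 (F'): F=OGOG U=WWGR R=YGYR D=BOYY L=BWOW
After move 3 (U'): U=WRWG F=BWOG R=OGYR B=YGBB L=RROW
After move 4 (R): R=YORG U=WWWG F=BOOY D=BBYY B=GGRB
Query 1: L[3] = W
Query 2: R[2] = R
Query 3: F[2] = O
Query 4: D[2] = Y
Query 5: F[0] = B
Query 6: R[0] = Y

Answer: W R O Y B Y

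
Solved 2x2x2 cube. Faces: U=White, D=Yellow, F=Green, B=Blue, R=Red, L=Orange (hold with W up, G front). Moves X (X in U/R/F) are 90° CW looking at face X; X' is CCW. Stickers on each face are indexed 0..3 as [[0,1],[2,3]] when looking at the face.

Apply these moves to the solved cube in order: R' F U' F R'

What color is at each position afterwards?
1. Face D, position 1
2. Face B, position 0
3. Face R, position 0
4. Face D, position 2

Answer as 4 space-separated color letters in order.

After move 1 (R'): R=RRRR U=WBWB F=GWGW D=YGYG B=YBYB
After move 2 (F): F=GGWW U=WBOO R=WRBR D=RRYG L=OYOG
After move 3 (U'): U=BOWO F=OYWW R=GGBR B=WRYB L=YBOG
After move 4 (F): F=WOWY U=BOGB R=WGOR D=BGYG L=YROR
After move 5 (R'): R=GRWO U=BYGW F=WOWB D=BOYY B=GRGB
Query 1: D[1] = O
Query 2: B[0] = G
Query 3: R[0] = G
Query 4: D[2] = Y

Answer: O G G Y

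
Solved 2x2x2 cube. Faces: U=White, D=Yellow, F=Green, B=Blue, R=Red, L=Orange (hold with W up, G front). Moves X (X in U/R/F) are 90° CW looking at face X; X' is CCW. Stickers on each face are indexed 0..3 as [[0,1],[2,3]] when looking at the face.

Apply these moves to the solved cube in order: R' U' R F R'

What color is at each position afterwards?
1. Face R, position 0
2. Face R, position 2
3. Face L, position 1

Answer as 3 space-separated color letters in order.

After move 1 (R'): R=RRRR U=WBWB F=GWGW D=YGYG B=YBYB
After move 2 (U'): U=BBWW F=OOGW R=GWRR B=RRYB L=YBOO
After move 3 (R): R=RGRW U=BOWW F=OGGG D=YYYR B=WRBB
After move 4 (F): F=GOGG U=BOOB R=WGWW D=RRYR L=YYOY
After move 5 (R'): R=GWWW U=BBOW F=GOGB D=ROYG B=RRRB
Query 1: R[0] = G
Query 2: R[2] = W
Query 3: L[1] = Y

Answer: G W Y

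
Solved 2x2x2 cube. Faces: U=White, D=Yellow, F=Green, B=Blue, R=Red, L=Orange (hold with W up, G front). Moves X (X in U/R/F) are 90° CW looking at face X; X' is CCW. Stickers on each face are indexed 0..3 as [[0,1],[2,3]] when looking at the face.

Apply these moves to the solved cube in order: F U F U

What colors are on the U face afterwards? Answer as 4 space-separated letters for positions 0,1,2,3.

Answer: Y O G W

Derivation:
After move 1 (F): F=GGGG U=WWOO R=WRWR D=RRYY L=OYOY
After move 2 (U): U=OWOW F=WRGG R=BBWR B=OYBB L=GGOY
After move 3 (F): F=GWGR U=OWYG R=OBWR D=WBYY L=GROR
After move 4 (U): U=YOGW F=OBGR R=OYWR B=GRBB L=GWOR
Query: U face = YOGW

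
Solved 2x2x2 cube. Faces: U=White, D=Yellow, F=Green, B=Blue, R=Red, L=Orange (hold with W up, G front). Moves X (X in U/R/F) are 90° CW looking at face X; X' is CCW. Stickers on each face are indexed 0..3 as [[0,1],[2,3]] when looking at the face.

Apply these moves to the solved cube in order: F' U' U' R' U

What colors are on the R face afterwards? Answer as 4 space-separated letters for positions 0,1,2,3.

After move 1 (F'): F=GGGG U=WWRR R=YRYR D=OOYY L=OWOW
After move 2 (U'): U=WRWR F=OWGG R=GGYR B=YRBB L=BBOW
After move 3 (U'): U=RRWW F=BBGG R=OWYR B=GGBB L=YROW
After move 4 (R'): R=WROY U=RBWG F=BRGW D=OBYG B=YGOB
After move 5 (U): U=WRGB F=WRGW R=YGOY B=YROB L=BROW
Query: R face = YGOY

Answer: Y G O Y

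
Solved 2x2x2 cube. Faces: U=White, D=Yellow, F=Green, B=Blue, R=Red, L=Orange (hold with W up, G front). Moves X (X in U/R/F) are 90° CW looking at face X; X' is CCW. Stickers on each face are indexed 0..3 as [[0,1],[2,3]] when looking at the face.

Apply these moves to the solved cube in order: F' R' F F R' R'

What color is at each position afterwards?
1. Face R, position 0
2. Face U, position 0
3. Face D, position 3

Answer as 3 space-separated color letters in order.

After move 1 (F'): F=GGGG U=WWRR R=YRYR D=OOYY L=OWOW
After move 2 (R'): R=RRYY U=WBRB F=GWGR D=OGYG B=YBOB
After move 3 (F): F=GGRW U=WBWW R=RRBY D=YRYG L=OOOG
After move 4 (F): F=RGWG U=WBGO R=WRWY D=BRYG L=OYOR
After move 5 (R'): R=RYWW U=WOGY F=RBWO D=BGYG B=GBRB
After move 6 (R'): R=YWRW U=WRGG F=ROWY D=BBYO B=GBGB
Query 1: R[0] = Y
Query 2: U[0] = W
Query 3: D[3] = O

Answer: Y W O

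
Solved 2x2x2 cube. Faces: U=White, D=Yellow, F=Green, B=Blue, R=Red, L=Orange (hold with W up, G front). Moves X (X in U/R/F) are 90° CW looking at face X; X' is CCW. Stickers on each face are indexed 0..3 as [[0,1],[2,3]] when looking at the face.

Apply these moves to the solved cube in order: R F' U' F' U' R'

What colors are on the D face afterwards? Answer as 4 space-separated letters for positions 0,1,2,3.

Answer: B R Y G

Derivation:
After move 1 (R): R=RRRR U=WGWG F=GYGY D=YBYB B=WBWB
After move 2 (F'): F=YYGG U=WGRR R=BRYR D=OOYB L=OGOW
After move 3 (U'): U=GRWR F=OGGG R=YYYR B=BRWB L=WBOW
After move 4 (F'): F=GGOG U=GRYY R=OYOR D=BWYB L=WROW
After move 5 (U'): U=RYGY F=WROG R=GGOR B=OYWB L=BROW
After move 6 (R'): R=GRGO U=RWGO F=WYOY D=BRYG B=BYWB
Query: D face = BRYG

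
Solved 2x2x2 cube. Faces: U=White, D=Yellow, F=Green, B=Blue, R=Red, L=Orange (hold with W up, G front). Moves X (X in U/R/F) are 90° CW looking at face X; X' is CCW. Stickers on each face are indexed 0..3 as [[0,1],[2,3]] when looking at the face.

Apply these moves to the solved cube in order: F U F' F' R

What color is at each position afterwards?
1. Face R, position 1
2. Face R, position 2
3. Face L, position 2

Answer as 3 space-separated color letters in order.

Answer: Y R O

Derivation:
After move 1 (F): F=GGGG U=WWOO R=WRWR D=RRYY L=OYOY
After move 2 (U): U=OWOW F=WRGG R=BBWR B=OYBB L=GGOY
After move 3 (F'): F=RGWG U=OWBW R=RBRR D=GYYY L=GWOO
After move 4 (F'): F=GGRW U=OWRR R=YBGR D=WOYY L=GWOB
After move 5 (R): R=GYRB U=OGRW F=GORY D=WBYO B=RYWB
Query 1: R[1] = Y
Query 2: R[2] = R
Query 3: L[2] = O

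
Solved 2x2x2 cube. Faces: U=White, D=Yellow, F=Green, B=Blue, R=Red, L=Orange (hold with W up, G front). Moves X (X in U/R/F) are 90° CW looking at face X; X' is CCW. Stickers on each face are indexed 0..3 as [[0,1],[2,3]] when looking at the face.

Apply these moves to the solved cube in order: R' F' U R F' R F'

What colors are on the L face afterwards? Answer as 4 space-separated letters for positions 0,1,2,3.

After move 1 (R'): R=RRRR U=WBWB F=GWGW D=YGYG B=YBYB
After move 2 (F'): F=WWGG U=WBRR R=GRYR D=OOYG L=OBOW
After move 3 (U): U=RWRB F=GRGG R=YBYR B=OBYB L=WWOW
After move 4 (R): R=YYRB U=RRRG F=GOGG D=OYYO B=BBWB
After move 5 (F'): F=OGGG U=RRYR R=YYOB D=WWYO L=WGOR
After move 6 (R): R=OYBY U=RGYG F=OWGO D=WWYB B=RBRB
After move 7 (F'): F=WOOG U=RGOB R=WYWY D=GRYB L=WGOY
Query: L face = WGOY

Answer: W G O Y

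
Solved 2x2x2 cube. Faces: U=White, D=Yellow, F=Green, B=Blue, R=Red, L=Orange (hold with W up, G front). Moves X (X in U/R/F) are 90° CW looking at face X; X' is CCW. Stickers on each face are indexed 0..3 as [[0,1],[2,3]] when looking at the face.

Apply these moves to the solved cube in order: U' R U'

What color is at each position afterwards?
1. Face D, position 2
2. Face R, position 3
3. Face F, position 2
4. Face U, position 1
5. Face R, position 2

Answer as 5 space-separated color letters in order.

Answer: Y G G G R

Derivation:
After move 1 (U'): U=WWWW F=OOGG R=GGRR B=RRBB L=BBOO
After move 2 (R): R=RGRG U=WOWG F=OYGY D=YBYR B=WRWB
After move 3 (U'): U=OGWW F=BBGY R=OYRG B=RGWB L=WROO
Query 1: D[2] = Y
Query 2: R[3] = G
Query 3: F[2] = G
Query 4: U[1] = G
Query 5: R[2] = R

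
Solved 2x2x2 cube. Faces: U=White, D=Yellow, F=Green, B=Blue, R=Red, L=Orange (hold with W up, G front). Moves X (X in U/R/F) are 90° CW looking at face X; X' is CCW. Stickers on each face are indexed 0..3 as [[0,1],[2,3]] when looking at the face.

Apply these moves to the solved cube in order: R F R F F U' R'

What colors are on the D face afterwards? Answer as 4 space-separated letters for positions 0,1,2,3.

After move 1 (R): R=RRRR U=WGWG F=GYGY D=YBYB B=WBWB
After move 2 (F): F=GGYY U=WGOO R=WRGR D=RRYB L=OYOB
After move 3 (R): R=GWRR U=WGOY F=GRYB D=RWYW B=OBGB
After move 4 (F): F=YGBR U=WGBY R=OWYR D=RGYW L=OROW
After move 5 (F): F=BYRG U=WGWR R=BWYR D=YOYW L=OROG
After move 6 (U'): U=GRWW F=ORRG R=BYYR B=BWGB L=OBOG
After move 7 (R'): R=YRBY U=GGWB F=ORRW D=YRYG B=WWOB
Query: D face = YRYG

Answer: Y R Y G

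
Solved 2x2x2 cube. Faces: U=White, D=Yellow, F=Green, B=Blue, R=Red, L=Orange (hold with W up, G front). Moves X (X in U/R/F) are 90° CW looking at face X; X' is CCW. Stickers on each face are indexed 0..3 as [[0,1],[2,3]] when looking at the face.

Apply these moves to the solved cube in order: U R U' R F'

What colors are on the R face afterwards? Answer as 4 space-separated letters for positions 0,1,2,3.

Answer: W R Y Y

Derivation:
After move 1 (U): U=WWWW F=RRGG R=BBRR B=OOBB L=GGOO
After move 2 (R): R=RBRB U=WRWG F=RYGY D=YBYO B=WOWB
After move 3 (U'): U=RGWW F=GGGY R=RYRB B=RBWB L=WOOO
After move 4 (R): R=RRBY U=RGWY F=GBGO D=YWYR B=WBGB
After move 5 (F'): F=BOGG U=RGRB R=WRYY D=OOYR L=WYOW
Query: R face = WRYY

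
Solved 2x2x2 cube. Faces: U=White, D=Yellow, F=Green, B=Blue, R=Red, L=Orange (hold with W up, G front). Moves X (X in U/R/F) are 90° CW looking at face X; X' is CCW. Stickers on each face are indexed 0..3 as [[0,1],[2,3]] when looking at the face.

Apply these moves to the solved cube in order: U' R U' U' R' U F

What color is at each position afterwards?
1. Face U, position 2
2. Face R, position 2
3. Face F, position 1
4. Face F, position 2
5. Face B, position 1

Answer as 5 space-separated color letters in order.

After move 1 (U'): U=WWWW F=OOGG R=GGRR B=RRBB L=BBOO
After move 2 (R): R=RGRG U=WOWG F=OYGY D=YBYR B=WRWB
After move 3 (U'): U=OGWW F=BBGY R=OYRG B=RGWB L=WROO
After move 4 (U'): U=GWOW F=WRGY R=BBRG B=OYWB L=RGOO
After move 5 (R'): R=BGBR U=GWOO F=WWGW D=YRYY B=RYBB
After move 6 (U): U=OGOW F=BGGW R=RYBR B=RGBB L=WWOO
After move 7 (F): F=GBWG U=OGOW R=OYWR D=BRYY L=WYOR
Query 1: U[2] = O
Query 2: R[2] = W
Query 3: F[1] = B
Query 4: F[2] = W
Query 5: B[1] = G

Answer: O W B W G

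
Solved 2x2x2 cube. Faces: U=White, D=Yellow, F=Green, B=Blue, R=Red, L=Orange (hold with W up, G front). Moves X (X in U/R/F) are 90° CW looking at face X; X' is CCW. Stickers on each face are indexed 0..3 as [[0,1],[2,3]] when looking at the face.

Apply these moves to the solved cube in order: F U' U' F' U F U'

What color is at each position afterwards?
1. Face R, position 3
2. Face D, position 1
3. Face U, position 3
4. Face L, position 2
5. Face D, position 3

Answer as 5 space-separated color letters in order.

Answer: R G W O Y

Derivation:
After move 1 (F): F=GGGG U=WWOO R=WRWR D=RRYY L=OYOY
After move 2 (U'): U=WOWO F=OYGG R=GGWR B=WRBB L=BBOY
After move 3 (U'): U=OOWW F=BBGG R=OYWR B=GGBB L=WROY
After move 4 (F'): F=BGBG U=OOOW R=RYRR D=RYYY L=WWOW
After move 5 (U): U=OOWO F=RYBG R=GGRR B=WWBB L=BGOW
After move 6 (F): F=BRGY U=OOWG R=WGOR D=RGYY L=BROY
After move 7 (U'): U=OGOW F=BRGY R=BROR B=WGBB L=WWOY
Query 1: R[3] = R
Query 2: D[1] = G
Query 3: U[3] = W
Query 4: L[2] = O
Query 5: D[3] = Y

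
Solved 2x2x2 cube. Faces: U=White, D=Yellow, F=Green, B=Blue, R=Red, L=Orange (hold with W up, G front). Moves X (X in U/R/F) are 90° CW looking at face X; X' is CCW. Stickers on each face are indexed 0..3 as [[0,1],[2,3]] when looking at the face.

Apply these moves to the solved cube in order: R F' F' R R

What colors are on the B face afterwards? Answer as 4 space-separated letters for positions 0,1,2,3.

After move 1 (R): R=RRRR U=WGWG F=GYGY D=YBYB B=WBWB
After move 2 (F'): F=YYGG U=WGRR R=BRYR D=OOYB L=OGOW
After move 3 (F'): F=YGYG U=WGBY R=OROR D=GWYB L=OROR
After move 4 (R): R=OORR U=WGBG F=YWYB D=GWYW B=YBGB
After move 5 (R): R=RORO U=WWBB F=YWYW D=GGYY B=GBGB
Query: B face = GBGB

Answer: G B G B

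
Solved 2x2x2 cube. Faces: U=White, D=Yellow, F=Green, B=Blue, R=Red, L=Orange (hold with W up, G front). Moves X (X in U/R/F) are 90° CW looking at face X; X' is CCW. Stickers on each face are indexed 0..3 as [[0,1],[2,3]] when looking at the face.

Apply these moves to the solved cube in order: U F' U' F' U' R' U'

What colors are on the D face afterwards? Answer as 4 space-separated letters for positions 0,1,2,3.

Answer: O B Y R

Derivation:
After move 1 (U): U=WWWW F=RRGG R=BBRR B=OOBB L=GGOO
After move 2 (F'): F=RGRG U=WWBR R=YBYR D=GOYY L=GWOW
After move 3 (U'): U=WRWB F=GWRG R=RGYR B=YBBB L=OOOW
After move 4 (F'): F=WGGR U=WRRY R=OGGR D=OWYY L=OBOW
After move 5 (U'): U=RYWR F=OBGR R=WGGR B=OGBB L=YBOW
After move 6 (R'): R=GRWG U=RBWO F=OYGR D=OBYR B=YGWB
After move 7 (U'): U=BORW F=YBGR R=OYWG B=GRWB L=YGOW
Query: D face = OBYR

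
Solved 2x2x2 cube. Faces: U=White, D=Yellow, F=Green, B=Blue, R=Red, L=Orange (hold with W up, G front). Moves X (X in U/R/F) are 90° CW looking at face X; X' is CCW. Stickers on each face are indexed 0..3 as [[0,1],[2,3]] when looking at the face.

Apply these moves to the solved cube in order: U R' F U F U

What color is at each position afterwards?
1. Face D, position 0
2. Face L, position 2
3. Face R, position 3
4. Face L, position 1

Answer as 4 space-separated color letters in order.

After move 1 (U): U=WWWW F=RRGG R=BBRR B=OOBB L=GGOO
After move 2 (R'): R=BRBR U=WBWO F=RWGW D=YRYG B=YOYB
After move 3 (F): F=GRWW U=WBOG R=WROR D=BBYG L=GYOR
After move 4 (U): U=OWGB F=WRWW R=YOOR B=GYYB L=GROR
After move 5 (F): F=WWWR U=OWRR R=GOBR D=OYYG L=GBOB
After move 6 (U): U=RORW F=GOWR R=GYBR B=GBYB L=WWOB
Query 1: D[0] = O
Query 2: L[2] = O
Query 3: R[3] = R
Query 4: L[1] = W

Answer: O O R W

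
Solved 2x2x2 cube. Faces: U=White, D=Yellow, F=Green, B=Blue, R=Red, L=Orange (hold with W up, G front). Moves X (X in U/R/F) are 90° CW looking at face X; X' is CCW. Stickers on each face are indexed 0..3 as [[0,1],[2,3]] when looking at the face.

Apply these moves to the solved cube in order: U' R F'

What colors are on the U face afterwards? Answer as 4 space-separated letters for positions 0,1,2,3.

After move 1 (U'): U=WWWW F=OOGG R=GGRR B=RRBB L=BBOO
After move 2 (R): R=RGRG U=WOWG F=OYGY D=YBYR B=WRWB
After move 3 (F'): F=YYOG U=WORR R=BGYG D=BOYR L=BGOW
Query: U face = WORR

Answer: W O R R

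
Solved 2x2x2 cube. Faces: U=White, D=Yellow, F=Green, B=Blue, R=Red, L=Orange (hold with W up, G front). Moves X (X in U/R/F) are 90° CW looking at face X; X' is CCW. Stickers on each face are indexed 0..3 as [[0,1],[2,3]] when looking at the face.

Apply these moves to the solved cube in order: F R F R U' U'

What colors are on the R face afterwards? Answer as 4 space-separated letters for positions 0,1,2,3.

After move 1 (F): F=GGGG U=WWOO R=WRWR D=RRYY L=OYOY
After move 2 (R): R=WWRR U=WGOG F=GRGY D=RBYB B=OBWB
After move 3 (F): F=GGYR U=WGYY R=OWGR D=RWYB L=OROB
After move 4 (R): R=GORW U=WGYR F=GWYB D=RWYO B=YBGB
After move 5 (U'): U=GRWY F=ORYB R=GWRW B=GOGB L=YBOB
After move 6 (U'): U=RYGW F=YBYB R=ORRW B=GWGB L=GOOB
Query: R face = ORRW

Answer: O R R W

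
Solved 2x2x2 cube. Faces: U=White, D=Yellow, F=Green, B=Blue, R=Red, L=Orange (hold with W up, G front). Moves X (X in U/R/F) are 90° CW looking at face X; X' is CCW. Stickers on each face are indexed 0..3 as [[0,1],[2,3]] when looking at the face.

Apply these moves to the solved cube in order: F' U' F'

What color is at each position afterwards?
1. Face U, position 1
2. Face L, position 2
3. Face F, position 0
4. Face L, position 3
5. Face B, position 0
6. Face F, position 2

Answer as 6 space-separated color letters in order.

After move 1 (F'): F=GGGG U=WWRR R=YRYR D=OOYY L=OWOW
After move 2 (U'): U=WRWR F=OWGG R=GGYR B=YRBB L=BBOW
After move 3 (F'): F=WGOG U=WRGY R=OGOR D=BWYY L=BROW
Query 1: U[1] = R
Query 2: L[2] = O
Query 3: F[0] = W
Query 4: L[3] = W
Query 5: B[0] = Y
Query 6: F[2] = O

Answer: R O W W Y O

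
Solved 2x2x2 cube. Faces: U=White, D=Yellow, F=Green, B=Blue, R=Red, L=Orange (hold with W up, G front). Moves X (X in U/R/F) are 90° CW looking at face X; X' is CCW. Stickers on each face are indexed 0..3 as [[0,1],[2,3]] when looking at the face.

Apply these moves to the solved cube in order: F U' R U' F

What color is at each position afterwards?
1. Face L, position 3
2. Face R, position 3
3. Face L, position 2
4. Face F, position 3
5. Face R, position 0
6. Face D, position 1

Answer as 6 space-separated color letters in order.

After move 1 (F): F=GGGG U=WWOO R=WRWR D=RRYY L=OYOY
After move 2 (U'): U=WOWO F=OYGG R=GGWR B=WRBB L=BBOY
After move 3 (R): R=WGRG U=WYWG F=ORGY D=RBYW B=OROB
After move 4 (U'): U=YGWW F=BBGY R=ORRG B=WGOB L=OROY
After move 5 (F): F=GBYB U=YGYR R=WRWG D=ROYW L=OROB
Query 1: L[3] = B
Query 2: R[3] = G
Query 3: L[2] = O
Query 4: F[3] = B
Query 5: R[0] = W
Query 6: D[1] = O

Answer: B G O B W O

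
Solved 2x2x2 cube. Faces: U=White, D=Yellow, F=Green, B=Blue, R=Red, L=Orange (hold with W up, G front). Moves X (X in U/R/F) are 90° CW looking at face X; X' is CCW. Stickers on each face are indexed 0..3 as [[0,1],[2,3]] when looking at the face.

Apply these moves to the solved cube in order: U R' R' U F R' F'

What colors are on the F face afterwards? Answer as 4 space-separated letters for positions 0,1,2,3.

After move 1 (U): U=WWWW F=RRGG R=BBRR B=OOBB L=GGOO
After move 2 (R'): R=BRBR U=WBWO F=RWGW D=YRYG B=YOYB
After move 3 (R'): R=RRBB U=WYWY F=RBGO D=YWYW B=GORB
After move 4 (U): U=WWYY F=RRGO R=GOBB B=GGRB L=RBOO
After move 5 (F): F=GROR U=WWOB R=YOYB D=BGYW L=RYOW
After move 6 (R'): R=OBYY U=WROG F=GWOB D=BRYR B=WGGB
After move 7 (F'): F=WBGO U=WROY R=RBBY D=YWYR L=RGOO
Query: F face = WBGO

Answer: W B G O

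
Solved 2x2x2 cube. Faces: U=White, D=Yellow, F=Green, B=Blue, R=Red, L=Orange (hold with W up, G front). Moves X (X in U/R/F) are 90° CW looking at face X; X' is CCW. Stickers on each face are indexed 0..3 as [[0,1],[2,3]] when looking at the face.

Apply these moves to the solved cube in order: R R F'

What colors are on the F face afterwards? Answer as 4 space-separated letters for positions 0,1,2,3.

After move 1 (R): R=RRRR U=WGWG F=GYGY D=YBYB B=WBWB
After move 2 (R): R=RRRR U=WYWY F=GBGB D=YWYW B=GBGB
After move 3 (F'): F=BBGG U=WYRR R=WRYR D=OOYW L=OYOW
Query: F face = BBGG

Answer: B B G G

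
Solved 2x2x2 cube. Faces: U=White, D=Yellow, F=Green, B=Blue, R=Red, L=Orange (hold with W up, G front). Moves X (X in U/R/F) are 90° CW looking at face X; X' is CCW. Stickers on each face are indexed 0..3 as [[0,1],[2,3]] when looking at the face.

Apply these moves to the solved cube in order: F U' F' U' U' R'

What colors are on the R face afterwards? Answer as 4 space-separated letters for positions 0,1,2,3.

After move 1 (F): F=GGGG U=WWOO R=WRWR D=RRYY L=OYOY
After move 2 (U'): U=WOWO F=OYGG R=GGWR B=WRBB L=BBOY
After move 3 (F'): F=YGOG U=WOGW R=RGRR D=BYYY L=BOOW
After move 4 (U'): U=OWWG F=BOOG R=YGRR B=RGBB L=WROW
After move 5 (U'): U=WGOW F=WROG R=BORR B=YGBB L=RGOW
After move 6 (R'): R=ORBR U=WBOY F=WGOW D=BRYG B=YGYB
Query: R face = ORBR

Answer: O R B R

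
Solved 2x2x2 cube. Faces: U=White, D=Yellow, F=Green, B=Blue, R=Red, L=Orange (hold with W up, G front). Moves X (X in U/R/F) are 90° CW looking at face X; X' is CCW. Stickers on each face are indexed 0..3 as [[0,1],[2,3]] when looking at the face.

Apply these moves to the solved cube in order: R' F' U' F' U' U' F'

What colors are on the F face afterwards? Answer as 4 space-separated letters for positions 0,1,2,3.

After move 1 (R'): R=RRRR U=WBWB F=GWGW D=YGYG B=YBYB
After move 2 (F'): F=WWGG U=WBRR R=GRYR D=OOYG L=OBOW
After move 3 (U'): U=BRWR F=OBGG R=WWYR B=GRYB L=YBOW
After move 4 (F'): F=BGOG U=BRWY R=OWOR D=BWYG L=YROW
After move 5 (U'): U=RYBW F=YROG R=BGOR B=OWYB L=GROW
After move 6 (U'): U=YWRB F=GROG R=YROR B=BGYB L=OWOW
After move 7 (F'): F=RGGO U=YWYO R=WRBR D=WWYG L=OBOR
Query: F face = RGGO

Answer: R G G O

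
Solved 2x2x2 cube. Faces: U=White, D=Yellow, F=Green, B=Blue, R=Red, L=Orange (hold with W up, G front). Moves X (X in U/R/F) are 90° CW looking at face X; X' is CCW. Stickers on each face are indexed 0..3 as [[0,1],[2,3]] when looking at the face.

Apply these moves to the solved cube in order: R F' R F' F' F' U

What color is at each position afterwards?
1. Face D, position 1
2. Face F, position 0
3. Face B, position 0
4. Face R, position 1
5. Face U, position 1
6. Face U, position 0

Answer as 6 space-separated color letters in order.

After move 1 (R): R=RRRR U=WGWG F=GYGY D=YBYB B=WBWB
After move 2 (F'): F=YYGG U=WGRR R=BRYR D=OOYB L=OGOW
After move 3 (R): R=YBRR U=WYRG F=YOGB D=OWYW B=RBGB
After move 4 (F'): F=OBYG U=WYYR R=WBOR D=GWYW L=OGOR
After move 5 (F'): F=BGOY U=WYWO R=WBGR D=GRYW L=OROY
After move 6 (F'): F=GYBO U=WYWG R=RBGR D=RYYW L=OOOW
After move 7 (U): U=WWGY F=RBBO R=RBGR B=OOGB L=GYOW
Query 1: D[1] = Y
Query 2: F[0] = R
Query 3: B[0] = O
Query 4: R[1] = B
Query 5: U[1] = W
Query 6: U[0] = W

Answer: Y R O B W W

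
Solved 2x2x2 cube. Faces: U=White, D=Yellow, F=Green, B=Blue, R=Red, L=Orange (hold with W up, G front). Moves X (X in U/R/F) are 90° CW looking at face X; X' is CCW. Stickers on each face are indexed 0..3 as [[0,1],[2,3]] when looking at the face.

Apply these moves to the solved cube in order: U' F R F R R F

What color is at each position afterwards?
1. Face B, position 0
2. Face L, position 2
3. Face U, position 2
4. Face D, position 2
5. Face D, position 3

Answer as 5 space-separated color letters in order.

Answer: G O B Y Y

Derivation:
After move 1 (U'): U=WWWW F=OOGG R=GGRR B=RRBB L=BBOO
After move 2 (F): F=GOGO U=WWOB R=WGWR D=RGYY L=BYOY
After move 3 (R): R=WWRG U=WOOO F=GGGY D=RBYR B=BRWB
After move 4 (F): F=GGYG U=WOYY R=OWOG D=RWYR L=BROB
After move 5 (R): R=OOGW U=WGYG F=GWYR D=RWYB B=YROB
After move 6 (R): R=GOWO U=WWYR F=GWYB D=ROYY B=GRGB
After move 7 (F): F=YGBW U=WWBR R=YORO D=WGYY L=BROO
Query 1: B[0] = G
Query 2: L[2] = O
Query 3: U[2] = B
Query 4: D[2] = Y
Query 5: D[3] = Y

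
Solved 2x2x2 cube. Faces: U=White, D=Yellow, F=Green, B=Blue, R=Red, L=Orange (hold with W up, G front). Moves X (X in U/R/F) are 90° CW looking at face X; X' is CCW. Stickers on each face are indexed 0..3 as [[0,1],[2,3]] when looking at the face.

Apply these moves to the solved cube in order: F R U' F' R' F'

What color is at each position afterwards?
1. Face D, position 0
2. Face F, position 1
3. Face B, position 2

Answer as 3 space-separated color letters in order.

Answer: O R Y

Derivation:
After move 1 (F): F=GGGG U=WWOO R=WRWR D=RRYY L=OYOY
After move 2 (R): R=WWRR U=WGOG F=GRGY D=RBYB B=OBWB
After move 3 (U'): U=GGWO F=OYGY R=GRRR B=WWWB L=OBOY
After move 4 (F'): F=YYOG U=GGGR R=BRRR D=BYYB L=OOOW
After move 5 (R'): R=RRBR U=GWGW F=YGOR D=BYYG B=BWYB
After move 6 (F'): F=GRYO U=GWRB R=YRBR D=OWYG L=OWOG
Query 1: D[0] = O
Query 2: F[1] = R
Query 3: B[2] = Y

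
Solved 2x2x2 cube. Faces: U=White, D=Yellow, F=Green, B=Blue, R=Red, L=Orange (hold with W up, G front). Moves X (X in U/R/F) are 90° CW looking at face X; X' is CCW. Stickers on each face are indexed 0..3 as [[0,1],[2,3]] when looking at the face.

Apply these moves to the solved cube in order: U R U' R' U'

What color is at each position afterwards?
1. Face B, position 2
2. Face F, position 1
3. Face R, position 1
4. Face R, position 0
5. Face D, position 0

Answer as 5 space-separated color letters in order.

After move 1 (U): U=WWWW F=RRGG R=BBRR B=OOBB L=GGOO
After move 2 (R): R=RBRB U=WRWG F=RYGY D=YBYO B=WOWB
After move 3 (U'): U=RGWW F=GGGY R=RYRB B=RBWB L=WOOO
After move 4 (R'): R=YBRR U=RWWR F=GGGW D=YGYY B=OBBB
After move 5 (U'): U=WRRW F=WOGW R=GGRR B=YBBB L=OBOO
Query 1: B[2] = B
Query 2: F[1] = O
Query 3: R[1] = G
Query 4: R[0] = G
Query 5: D[0] = Y

Answer: B O G G Y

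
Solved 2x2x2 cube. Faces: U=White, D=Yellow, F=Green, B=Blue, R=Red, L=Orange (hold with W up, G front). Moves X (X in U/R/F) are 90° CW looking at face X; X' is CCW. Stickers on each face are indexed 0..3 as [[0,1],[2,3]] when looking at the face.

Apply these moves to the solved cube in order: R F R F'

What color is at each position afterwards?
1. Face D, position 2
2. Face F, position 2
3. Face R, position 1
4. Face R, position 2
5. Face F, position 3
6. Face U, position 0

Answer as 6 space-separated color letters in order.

After move 1 (R): R=RRRR U=WGWG F=GYGY D=YBYB B=WBWB
After move 2 (F): F=GGYY U=WGOO R=WRGR D=RRYB L=OYOB
After move 3 (R): R=GWRR U=WGOY F=GRYB D=RWYW B=OBGB
After move 4 (F'): F=RBGY U=WGGR R=WWRR D=YBYW L=OYOO
Query 1: D[2] = Y
Query 2: F[2] = G
Query 3: R[1] = W
Query 4: R[2] = R
Query 5: F[3] = Y
Query 6: U[0] = W

Answer: Y G W R Y W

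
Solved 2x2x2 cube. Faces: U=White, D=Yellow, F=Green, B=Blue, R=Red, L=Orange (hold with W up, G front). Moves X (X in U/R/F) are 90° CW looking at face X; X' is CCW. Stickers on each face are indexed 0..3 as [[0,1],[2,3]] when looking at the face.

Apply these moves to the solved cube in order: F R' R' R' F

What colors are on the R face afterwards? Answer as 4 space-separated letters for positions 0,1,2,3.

Answer: O W G R

Derivation:
After move 1 (F): F=GGGG U=WWOO R=WRWR D=RRYY L=OYOY
After move 2 (R'): R=RRWW U=WBOB F=GWGO D=RGYG B=YBRB
After move 3 (R'): R=RWRW U=WROY F=GBGB D=RWYO B=GBGB
After move 4 (R'): R=WWRR U=WGOG F=GRGY D=RBYB B=OBWB
After move 5 (F): F=GGYR U=WGYY R=OWGR D=RWYB L=OROB
Query: R face = OWGR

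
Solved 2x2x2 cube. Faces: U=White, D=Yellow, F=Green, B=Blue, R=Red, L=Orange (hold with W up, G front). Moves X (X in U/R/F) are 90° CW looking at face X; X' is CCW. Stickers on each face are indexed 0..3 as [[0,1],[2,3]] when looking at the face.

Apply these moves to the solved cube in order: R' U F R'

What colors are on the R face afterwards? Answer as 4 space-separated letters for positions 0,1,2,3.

After move 1 (R'): R=RRRR U=WBWB F=GWGW D=YGYG B=YBYB
After move 2 (U): U=WWBB F=RRGW R=YBRR B=OOYB L=GWOO
After move 3 (F): F=GRWR U=WWOW R=BBBR D=RYYG L=GYOG
After move 4 (R'): R=BRBB U=WYOO F=GWWW D=RRYR B=GOYB
Query: R face = BRBB

Answer: B R B B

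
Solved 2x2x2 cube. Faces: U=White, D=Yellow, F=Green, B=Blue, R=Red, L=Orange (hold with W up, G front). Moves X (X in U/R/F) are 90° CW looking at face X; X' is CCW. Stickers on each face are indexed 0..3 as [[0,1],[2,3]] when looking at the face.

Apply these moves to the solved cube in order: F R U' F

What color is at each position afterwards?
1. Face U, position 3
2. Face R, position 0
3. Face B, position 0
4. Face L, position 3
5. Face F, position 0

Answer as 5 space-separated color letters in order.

After move 1 (F): F=GGGG U=WWOO R=WRWR D=RRYY L=OYOY
After move 2 (R): R=WWRR U=WGOG F=GRGY D=RBYB B=OBWB
After move 3 (U'): U=GGWO F=OYGY R=GRRR B=WWWB L=OBOY
After move 4 (F): F=GOYY U=GGYB R=WROR D=RGYB L=OROB
Query 1: U[3] = B
Query 2: R[0] = W
Query 3: B[0] = W
Query 4: L[3] = B
Query 5: F[0] = G

Answer: B W W B G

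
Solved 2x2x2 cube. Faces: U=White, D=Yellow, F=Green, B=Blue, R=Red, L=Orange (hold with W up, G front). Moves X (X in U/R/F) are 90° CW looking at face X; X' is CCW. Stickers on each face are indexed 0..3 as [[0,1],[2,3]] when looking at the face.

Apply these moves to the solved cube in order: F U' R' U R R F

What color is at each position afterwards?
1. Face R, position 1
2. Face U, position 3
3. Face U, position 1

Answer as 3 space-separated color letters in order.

After move 1 (F): F=GGGG U=WWOO R=WRWR D=RRYY L=OYOY
After move 2 (U'): U=WOWO F=OYGG R=GGWR B=WRBB L=BBOY
After move 3 (R'): R=GRGW U=WBWW F=OOGO D=RYYG B=YRRB
After move 4 (U): U=WWWB F=GRGO R=YRGW B=BBRB L=OOOY
After move 5 (R): R=GYWR U=WRWO F=GYGG D=RRYB B=BBWB
After move 6 (R): R=WGRY U=WYWG F=GRGB D=RWYB B=OBRB
After move 7 (F): F=GGBR U=WYYO R=WGGY D=RWYB L=OROW
Query 1: R[1] = G
Query 2: U[3] = O
Query 3: U[1] = Y

Answer: G O Y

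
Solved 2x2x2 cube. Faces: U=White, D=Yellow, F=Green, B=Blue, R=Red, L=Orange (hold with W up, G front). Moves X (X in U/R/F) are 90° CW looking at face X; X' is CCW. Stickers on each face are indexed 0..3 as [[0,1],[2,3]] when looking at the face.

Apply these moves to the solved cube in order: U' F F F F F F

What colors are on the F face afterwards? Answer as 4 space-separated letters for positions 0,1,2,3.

Answer: G G O O

Derivation:
After move 1 (U'): U=WWWW F=OOGG R=GGRR B=RRBB L=BBOO
After move 2 (F): F=GOGO U=WWOB R=WGWR D=RGYY L=BYOY
After move 3 (F): F=GGOO U=WWYY R=OGBR D=WWYY L=BROG
After move 4 (F): F=OGOG U=WWGR R=YGYR D=BOYY L=BWOW
After move 5 (F): F=OOGG U=WWWW R=GGRR D=YYYY L=BBOO
After move 6 (F): F=GOGO U=WWOB R=WGWR D=RGYY L=BYOY
After move 7 (F): F=GGOO U=WWYY R=OGBR D=WWYY L=BROG
Query: F face = GGOO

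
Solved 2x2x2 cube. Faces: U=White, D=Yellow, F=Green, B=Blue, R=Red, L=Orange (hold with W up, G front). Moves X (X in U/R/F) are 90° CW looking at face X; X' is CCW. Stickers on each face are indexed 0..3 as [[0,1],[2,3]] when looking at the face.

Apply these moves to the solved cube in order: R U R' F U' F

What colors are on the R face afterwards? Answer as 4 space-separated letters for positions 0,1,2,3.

After move 1 (R): R=RRRR U=WGWG F=GYGY D=YBYB B=WBWB
After move 2 (U): U=WWGG F=RRGY R=WBRR B=OOWB L=GYOO
After move 3 (R'): R=BRWR U=WWGO F=RWGG D=YRYY B=BOBB
After move 4 (F): F=GRGW U=WWOY R=GROR D=WBYY L=GYOR
After move 5 (U'): U=WYWO F=GYGW R=GROR B=GRBB L=BOOR
After move 6 (F): F=GGWY U=WYRO R=WROR D=OGYY L=BWOB
Query: R face = WROR

Answer: W R O R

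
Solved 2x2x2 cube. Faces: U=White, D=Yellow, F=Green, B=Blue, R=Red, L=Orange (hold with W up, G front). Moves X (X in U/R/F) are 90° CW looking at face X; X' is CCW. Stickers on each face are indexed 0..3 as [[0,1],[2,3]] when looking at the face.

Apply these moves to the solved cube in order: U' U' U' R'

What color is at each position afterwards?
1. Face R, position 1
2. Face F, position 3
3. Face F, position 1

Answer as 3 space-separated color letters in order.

Answer: R W W

Derivation:
After move 1 (U'): U=WWWW F=OOGG R=GGRR B=RRBB L=BBOO
After move 2 (U'): U=WWWW F=BBGG R=OORR B=GGBB L=RROO
After move 3 (U'): U=WWWW F=RRGG R=BBRR B=OOBB L=GGOO
After move 4 (R'): R=BRBR U=WBWO F=RWGW D=YRYG B=YOYB
Query 1: R[1] = R
Query 2: F[3] = W
Query 3: F[1] = W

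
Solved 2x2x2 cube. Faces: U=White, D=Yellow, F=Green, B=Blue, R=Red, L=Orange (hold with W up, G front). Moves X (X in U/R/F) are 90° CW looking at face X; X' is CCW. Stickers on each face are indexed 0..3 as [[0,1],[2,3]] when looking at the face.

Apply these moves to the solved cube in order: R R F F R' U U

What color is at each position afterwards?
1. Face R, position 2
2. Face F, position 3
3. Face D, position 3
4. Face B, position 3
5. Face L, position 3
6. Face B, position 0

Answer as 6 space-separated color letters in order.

Answer: O Y G B R B

Derivation:
After move 1 (R): R=RRRR U=WGWG F=GYGY D=YBYB B=WBWB
After move 2 (R): R=RRRR U=WYWY F=GBGB D=YWYW B=GBGB
After move 3 (F): F=GGBB U=WYOO R=WRYR D=RRYW L=OYOW
After move 4 (F): F=BGBG U=WYWY R=OROR D=YWYW L=OROR
After move 5 (R'): R=RROO U=WGWG F=BYBY D=YGYG B=WBWB
After move 6 (U): U=WWGG F=RRBY R=WBOO B=ORWB L=BYOR
After move 7 (U): U=GWGW F=WBBY R=OROO B=BYWB L=RROR
Query 1: R[2] = O
Query 2: F[3] = Y
Query 3: D[3] = G
Query 4: B[3] = B
Query 5: L[3] = R
Query 6: B[0] = B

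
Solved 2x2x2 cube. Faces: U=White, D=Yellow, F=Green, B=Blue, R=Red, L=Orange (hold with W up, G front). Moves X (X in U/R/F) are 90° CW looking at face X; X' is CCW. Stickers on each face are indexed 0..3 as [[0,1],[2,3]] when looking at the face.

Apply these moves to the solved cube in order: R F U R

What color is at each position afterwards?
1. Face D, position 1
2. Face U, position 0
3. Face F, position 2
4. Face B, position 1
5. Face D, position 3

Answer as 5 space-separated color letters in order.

After move 1 (R): R=RRRR U=WGWG F=GYGY D=YBYB B=WBWB
After move 2 (F): F=GGYY U=WGOO R=WRGR D=RRYB L=OYOB
After move 3 (U): U=OWOG F=WRYY R=WBGR B=OYWB L=GGOB
After move 4 (R): R=GWRB U=OROY F=WRYB D=RWYO B=GYWB
Query 1: D[1] = W
Query 2: U[0] = O
Query 3: F[2] = Y
Query 4: B[1] = Y
Query 5: D[3] = O

Answer: W O Y Y O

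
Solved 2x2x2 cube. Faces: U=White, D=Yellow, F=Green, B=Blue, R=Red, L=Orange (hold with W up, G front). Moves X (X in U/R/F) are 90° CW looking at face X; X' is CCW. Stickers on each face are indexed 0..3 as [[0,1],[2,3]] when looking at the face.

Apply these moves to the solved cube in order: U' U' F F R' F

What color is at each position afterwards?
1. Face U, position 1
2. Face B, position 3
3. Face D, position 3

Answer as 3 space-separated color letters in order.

After move 1 (U'): U=WWWW F=OOGG R=GGRR B=RRBB L=BBOO
After move 2 (U'): U=WWWW F=BBGG R=OORR B=GGBB L=RROO
After move 3 (F): F=GBGB U=WWOR R=WOWR D=ROYY L=RYOY
After move 4 (F): F=GGBB U=WWYY R=OORR D=WWYY L=RROO
After move 5 (R'): R=OROR U=WBYG F=GWBY D=WGYB B=YGWB
After move 6 (F): F=BGYW U=WBOR R=YRGR D=OOYB L=RWOG
Query 1: U[1] = B
Query 2: B[3] = B
Query 3: D[3] = B

Answer: B B B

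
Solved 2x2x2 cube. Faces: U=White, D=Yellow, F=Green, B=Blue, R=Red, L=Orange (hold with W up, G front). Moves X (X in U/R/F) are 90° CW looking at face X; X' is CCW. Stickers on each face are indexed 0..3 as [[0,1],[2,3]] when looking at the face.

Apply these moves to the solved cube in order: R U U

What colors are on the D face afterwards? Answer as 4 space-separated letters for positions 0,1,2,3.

Answer: Y B Y B

Derivation:
After move 1 (R): R=RRRR U=WGWG F=GYGY D=YBYB B=WBWB
After move 2 (U): U=WWGG F=RRGY R=WBRR B=OOWB L=GYOO
After move 3 (U): U=GWGW F=WBGY R=OORR B=GYWB L=RROO
Query: D face = YBYB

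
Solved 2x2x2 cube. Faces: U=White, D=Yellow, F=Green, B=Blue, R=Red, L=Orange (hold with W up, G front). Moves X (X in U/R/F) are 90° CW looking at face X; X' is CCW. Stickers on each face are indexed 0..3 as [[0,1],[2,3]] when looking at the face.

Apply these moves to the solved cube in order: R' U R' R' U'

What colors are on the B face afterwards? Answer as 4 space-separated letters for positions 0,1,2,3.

Answer: R R R B

Derivation:
After move 1 (R'): R=RRRR U=WBWB F=GWGW D=YGYG B=YBYB
After move 2 (U): U=WWBB F=RRGW R=YBRR B=OOYB L=GWOO
After move 3 (R'): R=BRYR U=WYBO F=RWGB D=YRYW B=GOGB
After move 4 (R'): R=RRBY U=WGBG F=RYGO D=YWYB B=WORB
After move 5 (U'): U=GGWB F=GWGO R=RYBY B=RRRB L=WOOO
Query: B face = RRRB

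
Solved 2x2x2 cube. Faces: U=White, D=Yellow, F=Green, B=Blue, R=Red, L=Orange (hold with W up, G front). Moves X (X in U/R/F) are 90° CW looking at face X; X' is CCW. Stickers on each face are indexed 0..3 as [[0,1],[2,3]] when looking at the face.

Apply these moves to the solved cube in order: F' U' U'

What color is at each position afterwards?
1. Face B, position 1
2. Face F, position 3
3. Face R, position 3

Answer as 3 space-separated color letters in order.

After move 1 (F'): F=GGGG U=WWRR R=YRYR D=OOYY L=OWOW
After move 2 (U'): U=WRWR F=OWGG R=GGYR B=YRBB L=BBOW
After move 3 (U'): U=RRWW F=BBGG R=OWYR B=GGBB L=YROW
Query 1: B[1] = G
Query 2: F[3] = G
Query 3: R[3] = R

Answer: G G R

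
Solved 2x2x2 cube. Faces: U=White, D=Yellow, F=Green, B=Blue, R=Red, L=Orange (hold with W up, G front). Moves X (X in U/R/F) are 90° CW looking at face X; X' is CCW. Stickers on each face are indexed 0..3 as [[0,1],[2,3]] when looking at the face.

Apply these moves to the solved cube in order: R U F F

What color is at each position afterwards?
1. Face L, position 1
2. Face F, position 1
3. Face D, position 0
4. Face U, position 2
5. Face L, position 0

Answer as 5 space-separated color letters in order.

After move 1 (R): R=RRRR U=WGWG F=GYGY D=YBYB B=WBWB
After move 2 (U): U=WWGG F=RRGY R=WBRR B=OOWB L=GYOO
After move 3 (F): F=GRYR U=WWOY R=GBGR D=RWYB L=GYOB
After move 4 (F): F=YGRR U=WWBY R=OBYR D=GGYB L=GROW
Query 1: L[1] = R
Query 2: F[1] = G
Query 3: D[0] = G
Query 4: U[2] = B
Query 5: L[0] = G

Answer: R G G B G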